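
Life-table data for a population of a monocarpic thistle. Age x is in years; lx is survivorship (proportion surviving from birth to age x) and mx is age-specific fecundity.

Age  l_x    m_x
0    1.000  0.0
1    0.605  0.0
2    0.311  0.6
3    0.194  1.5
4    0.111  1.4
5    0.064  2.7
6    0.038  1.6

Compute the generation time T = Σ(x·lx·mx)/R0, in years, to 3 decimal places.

3.573

lx·mx: 0, 0, 0.1866, 0.291, 0.1554, 0.1728, 0.0608 → R0 = 0.8666
x·lx·mx: 0, 0, 0.3732, 0.873, 0.6216, 0.864, 0.3648 → Σ = 3.0966
T = 3.0966 / 0.8666 = 3.573275… → 3.573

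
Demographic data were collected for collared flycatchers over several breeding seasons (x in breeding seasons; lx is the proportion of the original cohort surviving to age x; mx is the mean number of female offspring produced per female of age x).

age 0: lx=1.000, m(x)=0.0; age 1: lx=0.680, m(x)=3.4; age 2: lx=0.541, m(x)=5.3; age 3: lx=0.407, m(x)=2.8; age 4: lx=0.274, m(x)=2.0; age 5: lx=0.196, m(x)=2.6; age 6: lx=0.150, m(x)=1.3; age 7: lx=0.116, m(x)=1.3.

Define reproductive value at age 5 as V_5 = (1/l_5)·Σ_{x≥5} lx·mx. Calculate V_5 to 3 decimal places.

4.364

lx·mx for x ≥ 5: 0.5096, 0.195, 0.1508 → sum = 0.8554
V_5 = 0.8554 / l_5 = 0.8554 / 0.196 = 4.364286… → 4.364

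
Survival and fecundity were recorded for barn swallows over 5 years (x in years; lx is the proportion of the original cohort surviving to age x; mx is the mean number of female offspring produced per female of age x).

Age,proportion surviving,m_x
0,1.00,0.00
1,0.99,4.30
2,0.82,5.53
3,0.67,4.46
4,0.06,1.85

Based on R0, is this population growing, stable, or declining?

growing

R0 = Σ lx·mx = 0 + 4.257 + 4.5346 + 2.9882 + 0.111 = 11.8908
R0 > 1, so the population is growing.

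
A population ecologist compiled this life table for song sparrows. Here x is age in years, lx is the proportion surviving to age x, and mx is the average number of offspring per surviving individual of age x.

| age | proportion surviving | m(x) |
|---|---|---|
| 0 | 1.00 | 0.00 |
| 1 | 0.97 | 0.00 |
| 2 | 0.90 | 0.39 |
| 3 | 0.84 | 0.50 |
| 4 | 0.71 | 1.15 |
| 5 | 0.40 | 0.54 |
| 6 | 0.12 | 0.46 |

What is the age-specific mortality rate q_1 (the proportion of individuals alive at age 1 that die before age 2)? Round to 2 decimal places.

q_1 = (l_1 − l_2) / l_1 = (0.97 − 0.9) / 0.97
     = 0.07 / 0.97 = 0.072165… → 0.07

0.07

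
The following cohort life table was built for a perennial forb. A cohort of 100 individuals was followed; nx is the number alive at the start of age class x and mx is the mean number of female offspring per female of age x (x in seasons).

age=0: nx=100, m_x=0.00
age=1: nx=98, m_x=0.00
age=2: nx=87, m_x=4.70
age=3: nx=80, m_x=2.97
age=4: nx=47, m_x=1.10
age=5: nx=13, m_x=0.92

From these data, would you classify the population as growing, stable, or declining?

lx = nx/n0 = nx/100: 1, 0.98, 0.87, 0.8, 0.47, 0.13
R0 = Σ lx·mx = 0 + 0 + 4.089 + 2.376 + 0.517 + 0.1196 = 7.1016
R0 > 1, so the population is growing.

growing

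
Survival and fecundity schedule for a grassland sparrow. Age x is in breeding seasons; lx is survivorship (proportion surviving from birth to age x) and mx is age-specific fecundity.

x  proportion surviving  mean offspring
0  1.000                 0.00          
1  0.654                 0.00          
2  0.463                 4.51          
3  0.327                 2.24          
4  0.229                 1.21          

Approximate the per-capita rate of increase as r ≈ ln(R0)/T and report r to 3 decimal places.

R0 = Σ lx·mx = 0 + 0 + 2.08813 + 0.73248 + 0.27709 = 3.0977
Σ x·lx·mx = 7.48206; T = 7.48206/3.0977 = 2.41536…
r ≈ ln(R0)/T = ln(3.0977)/2.41536… = 0.46811… → 0.468

0.468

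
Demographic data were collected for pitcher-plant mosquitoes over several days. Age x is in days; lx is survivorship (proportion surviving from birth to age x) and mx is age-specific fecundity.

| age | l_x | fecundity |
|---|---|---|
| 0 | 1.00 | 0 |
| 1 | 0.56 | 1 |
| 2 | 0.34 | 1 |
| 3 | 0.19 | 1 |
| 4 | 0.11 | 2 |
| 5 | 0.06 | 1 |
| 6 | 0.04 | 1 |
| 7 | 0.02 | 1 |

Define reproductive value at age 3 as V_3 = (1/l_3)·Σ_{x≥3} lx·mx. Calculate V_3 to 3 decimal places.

2.789

lx·mx for x ≥ 3: 0.19, 0.22, 0.06, 0.04, 0.02 → sum = 0.53
V_3 = 0.53 / l_3 = 0.53 / 0.19 = 2.789474… → 2.789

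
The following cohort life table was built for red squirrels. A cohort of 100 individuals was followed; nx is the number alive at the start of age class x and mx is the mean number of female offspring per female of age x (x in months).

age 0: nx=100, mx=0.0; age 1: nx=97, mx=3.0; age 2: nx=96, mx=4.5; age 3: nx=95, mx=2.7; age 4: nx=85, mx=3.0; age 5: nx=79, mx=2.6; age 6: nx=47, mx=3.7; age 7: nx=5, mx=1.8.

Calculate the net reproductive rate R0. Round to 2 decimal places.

16.23

lx = nx/n0 = nx/100: 1, 0.97, 0.96, 0.95, 0.85, 0.79, 0.47, 0.05
lx·mx by age: 0, 2.91, 4.32, 2.565, 2.55, 2.054, 1.739, 0.09
R0 = Σ lx·mx = 16.228 → 16.23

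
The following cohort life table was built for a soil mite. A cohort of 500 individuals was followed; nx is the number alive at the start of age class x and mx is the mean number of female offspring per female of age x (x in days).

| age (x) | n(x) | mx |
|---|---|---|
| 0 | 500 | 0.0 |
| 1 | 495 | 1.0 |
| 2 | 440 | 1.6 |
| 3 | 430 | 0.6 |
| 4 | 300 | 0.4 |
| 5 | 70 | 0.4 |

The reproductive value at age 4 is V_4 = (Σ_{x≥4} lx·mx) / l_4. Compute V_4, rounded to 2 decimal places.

0.49

lx = nx/n0 = nx/500: 1, 0.99, 0.88, 0.86, 0.6, 0.14
lx·mx for x ≥ 4: 0.24, 0.056 → sum = 0.296
V_4 = 0.296 / l_4 = 0.296 / 0.6 = 0.493333… → 0.49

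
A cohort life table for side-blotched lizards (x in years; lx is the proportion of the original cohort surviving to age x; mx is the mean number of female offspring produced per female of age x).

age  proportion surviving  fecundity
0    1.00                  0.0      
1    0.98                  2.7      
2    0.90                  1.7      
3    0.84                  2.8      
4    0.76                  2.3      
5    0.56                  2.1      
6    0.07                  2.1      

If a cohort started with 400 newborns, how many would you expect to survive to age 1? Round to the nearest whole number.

Expected survivors = N0 · l_1 = 400 × 0.98 = 392 → 392

392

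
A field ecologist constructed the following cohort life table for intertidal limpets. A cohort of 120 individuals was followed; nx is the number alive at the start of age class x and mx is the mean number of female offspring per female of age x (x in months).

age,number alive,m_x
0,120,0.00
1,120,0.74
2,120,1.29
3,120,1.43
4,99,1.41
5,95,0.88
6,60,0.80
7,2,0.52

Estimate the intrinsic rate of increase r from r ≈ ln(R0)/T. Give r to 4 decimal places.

0.5492

lx = nx/n0 = nx/120: 1, 1, 1, 1, 0.825, 0.79167…, 0.5, 0.01667…
R0 = Σ lx·mx = 0 + 0.74 + 1.29 + 1.43 + 1.16325 + 0.69667… + 0.4 + 0.00867… = 5.728583…
Σ x·lx·mx = 18.207…; T = 18.207…/5.728583… = 3.17827…
r ≈ ln(R0)/T = ln(5.728583…)/3.17827… = 0.549188… → 0.5492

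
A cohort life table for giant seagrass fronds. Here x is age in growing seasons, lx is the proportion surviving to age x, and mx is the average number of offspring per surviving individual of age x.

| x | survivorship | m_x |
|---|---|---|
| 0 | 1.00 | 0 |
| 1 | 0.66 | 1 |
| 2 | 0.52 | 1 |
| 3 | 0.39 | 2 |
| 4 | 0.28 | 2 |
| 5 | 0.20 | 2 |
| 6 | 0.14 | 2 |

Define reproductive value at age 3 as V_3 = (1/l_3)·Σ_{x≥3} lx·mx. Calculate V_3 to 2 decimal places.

5.18

lx·mx for x ≥ 3: 0.78, 0.56, 0.4, 0.28 → sum = 2.02
V_3 = 2.02 / l_3 = 2.02 / 0.39 = 5.179487… → 5.18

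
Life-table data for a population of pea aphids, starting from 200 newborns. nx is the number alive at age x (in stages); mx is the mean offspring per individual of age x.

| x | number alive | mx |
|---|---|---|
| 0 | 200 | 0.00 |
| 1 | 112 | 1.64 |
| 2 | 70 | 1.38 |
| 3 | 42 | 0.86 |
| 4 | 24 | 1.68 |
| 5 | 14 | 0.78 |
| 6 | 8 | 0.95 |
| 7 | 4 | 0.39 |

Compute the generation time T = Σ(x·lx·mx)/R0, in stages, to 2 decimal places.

lx = nx/n0 = nx/200: 1, 0.56, 0.35, 0.21, 0.12, 0.07, 0.04, 0.02
lx·mx: 0, 0.9184, 0.483, 0.1806, 0.2016, 0.0546, 0.038, 0.0078 → R0 = 1.884
x·lx·mx: 0, 0.9184, 0.966, 0.5418, 0.8064, 0.273, 0.228, 0.0546 → Σ = 3.7882
T = 3.7882 / 1.884 = 2.010722… → 2.01

2.01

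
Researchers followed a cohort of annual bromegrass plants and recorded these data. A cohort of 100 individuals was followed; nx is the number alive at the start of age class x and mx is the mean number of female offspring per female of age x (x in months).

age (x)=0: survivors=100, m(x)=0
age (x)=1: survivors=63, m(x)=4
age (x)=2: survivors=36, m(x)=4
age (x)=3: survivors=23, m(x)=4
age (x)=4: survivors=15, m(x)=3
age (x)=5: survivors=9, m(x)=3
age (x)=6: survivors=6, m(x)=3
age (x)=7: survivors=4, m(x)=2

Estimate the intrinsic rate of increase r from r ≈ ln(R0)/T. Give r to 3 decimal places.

lx = nx/n0 = nx/100: 1, 0.63, 0.36, 0.23, 0.15, 0.09, 0.06, 0.04
R0 = Σ lx·mx = 0 + 2.52 + 1.44 + 0.92 + 0.45 + 0.27 + 0.18 + 0.08 = 5.86
Σ x·lx·mx = 12.95; T = 12.95/5.86 = 2.2099…
r ≈ ln(R0)/T = ln(5.86)/2.2099… = 0.8001… → 0.800

0.800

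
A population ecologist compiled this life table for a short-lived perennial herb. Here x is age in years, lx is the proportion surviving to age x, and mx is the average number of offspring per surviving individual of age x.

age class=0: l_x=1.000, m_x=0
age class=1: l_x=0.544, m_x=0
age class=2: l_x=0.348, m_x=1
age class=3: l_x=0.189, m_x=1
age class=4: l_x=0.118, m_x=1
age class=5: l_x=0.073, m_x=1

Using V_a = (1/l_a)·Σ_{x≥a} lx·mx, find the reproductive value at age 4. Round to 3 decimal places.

lx·mx for x ≥ 4: 0.118, 0.073 → sum = 0.191
V_4 = 0.191 / l_4 = 0.191 / 0.118 = 1.618644… → 1.619

1.619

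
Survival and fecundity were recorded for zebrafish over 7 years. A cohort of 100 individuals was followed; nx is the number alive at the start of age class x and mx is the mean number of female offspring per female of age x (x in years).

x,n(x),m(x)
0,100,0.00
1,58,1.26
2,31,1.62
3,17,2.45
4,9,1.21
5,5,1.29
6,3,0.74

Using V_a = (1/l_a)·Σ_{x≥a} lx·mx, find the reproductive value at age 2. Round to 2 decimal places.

lx = nx/n0 = nx/100: 1, 0.58, 0.31, 0.17, 0.09, 0.05, 0.03
lx·mx for x ≥ 2: 0.5022, 0.4165, 0.1089, 0.0645, 0.0222 → sum = 1.1143
V_2 = 1.1143 / l_2 = 1.1143 / 0.31 = 3.594516… → 3.59

3.59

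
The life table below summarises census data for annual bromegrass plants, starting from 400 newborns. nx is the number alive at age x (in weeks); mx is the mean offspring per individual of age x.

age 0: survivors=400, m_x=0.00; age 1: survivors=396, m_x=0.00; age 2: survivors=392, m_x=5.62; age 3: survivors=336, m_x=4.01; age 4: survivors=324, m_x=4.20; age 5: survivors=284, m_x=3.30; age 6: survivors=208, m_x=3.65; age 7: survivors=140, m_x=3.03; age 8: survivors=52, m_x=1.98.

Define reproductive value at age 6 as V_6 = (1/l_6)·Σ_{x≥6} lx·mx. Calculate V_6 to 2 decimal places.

lx = nx/n0 = nx/400: 1, 0.99, 0.98, 0.84, 0.81, 0.71, 0.52, 0.35, 0.13
lx·mx for x ≥ 6: 1.898, 1.0605, 0.2574 → sum = 3.2159
V_6 = 3.2159 / l_6 = 3.2159 / 0.52 = 6.184423… → 6.18

6.18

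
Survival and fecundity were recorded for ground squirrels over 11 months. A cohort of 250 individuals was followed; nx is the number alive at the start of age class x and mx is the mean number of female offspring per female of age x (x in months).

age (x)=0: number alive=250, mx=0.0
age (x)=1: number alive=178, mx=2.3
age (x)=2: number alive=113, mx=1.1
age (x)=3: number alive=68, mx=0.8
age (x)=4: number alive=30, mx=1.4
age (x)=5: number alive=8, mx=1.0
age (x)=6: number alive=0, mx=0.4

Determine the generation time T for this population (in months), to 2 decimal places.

1.61

lx = nx/n0 = nx/250: 1, 0.712, 0.452, 0.272, 0.12, 0.032, 0
lx·mx: 0, 1.6376, 0.4972, 0.2176, 0.168, 0.032, 0 → R0 = 2.5524
x·lx·mx: 0, 1.6376, 0.9944, 0.6528, 0.672, 0.16, 0 → Σ = 4.1168
T = 4.1168 / 2.5524 = 1.612913… → 1.61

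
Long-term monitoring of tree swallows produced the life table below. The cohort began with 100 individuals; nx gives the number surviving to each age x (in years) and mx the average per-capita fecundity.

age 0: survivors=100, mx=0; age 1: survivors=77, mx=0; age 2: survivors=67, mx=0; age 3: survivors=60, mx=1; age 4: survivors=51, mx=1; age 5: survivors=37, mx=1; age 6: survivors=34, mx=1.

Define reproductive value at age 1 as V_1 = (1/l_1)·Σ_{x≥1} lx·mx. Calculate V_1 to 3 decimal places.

2.364

lx = nx/n0 = nx/100: 1, 0.77, 0.67, 0.6, 0.51, 0.37, 0.34
lx·mx for x ≥ 1: 0, 0, 0.6, 0.51, 0.37, 0.34 → sum = 1.82
V_1 = 1.82 / l_1 = 1.82 / 0.77 = 2.363636… → 2.364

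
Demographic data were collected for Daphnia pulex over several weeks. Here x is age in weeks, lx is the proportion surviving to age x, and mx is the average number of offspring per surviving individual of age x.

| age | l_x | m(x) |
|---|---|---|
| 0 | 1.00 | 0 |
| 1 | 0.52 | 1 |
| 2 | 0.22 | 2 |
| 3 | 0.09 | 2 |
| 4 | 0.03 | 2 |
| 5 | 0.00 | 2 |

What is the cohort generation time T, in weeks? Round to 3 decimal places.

1.817

lx·mx: 0, 0.52, 0.44, 0.18, 0.06, 0 → R0 = 1.2
x·lx·mx: 0, 0.52, 0.88, 0.54, 0.24, 0 → Σ = 2.18
T = 2.18 / 1.2 = 1.816667… → 1.817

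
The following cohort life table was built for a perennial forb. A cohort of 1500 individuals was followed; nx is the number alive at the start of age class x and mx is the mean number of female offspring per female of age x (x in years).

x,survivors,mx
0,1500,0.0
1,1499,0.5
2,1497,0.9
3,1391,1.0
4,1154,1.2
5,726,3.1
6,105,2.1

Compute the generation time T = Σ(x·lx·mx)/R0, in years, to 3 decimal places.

3.504

lx = nx/n0 = nx/1500: 1, 0.99933…, 0.998, 0.92733…, 0.76933…, 0.484, 0.07
lx·mx: 0, 0.499667…, 0.8982, 0.927333…, 0.9232…, 1.5004, 0.147 → R0 = 4.8958…
x·lx·mx: 0, 0.499667…, 1.7964, 2.782…, 3.6928…, 7.502, 0.882 → Σ = 17.154867…
T = 17.154867… / 4.8958… = 3.503997… → 3.504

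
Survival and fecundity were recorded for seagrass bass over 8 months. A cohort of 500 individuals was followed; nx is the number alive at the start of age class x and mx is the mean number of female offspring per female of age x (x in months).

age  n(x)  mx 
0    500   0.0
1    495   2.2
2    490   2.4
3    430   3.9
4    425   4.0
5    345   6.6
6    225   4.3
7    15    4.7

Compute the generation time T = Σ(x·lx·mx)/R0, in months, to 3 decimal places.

3.679

lx = nx/n0 = nx/500: 1, 0.99, 0.98, 0.86, 0.85, 0.69, 0.45, 0.03
lx·mx: 0, 2.178, 2.352, 3.354, 3.4, 4.554, 1.935, 0.141 → R0 = 17.914
x·lx·mx: 0, 2.178, 4.704, 10.062, 13.6, 22.77, 11.61, 0.987 → Σ = 65.911
T = 65.911 / 17.914 = 3.679301… → 3.679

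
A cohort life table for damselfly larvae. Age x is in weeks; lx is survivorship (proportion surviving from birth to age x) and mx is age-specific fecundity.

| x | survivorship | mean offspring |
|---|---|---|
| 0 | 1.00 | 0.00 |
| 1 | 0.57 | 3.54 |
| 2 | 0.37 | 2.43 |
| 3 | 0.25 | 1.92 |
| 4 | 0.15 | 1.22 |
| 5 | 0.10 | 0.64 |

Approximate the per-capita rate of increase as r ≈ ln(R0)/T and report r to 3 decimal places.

R0 = Σ lx·mx = 0 + 2.0178 + 0.8991 + 0.48 + 0.183 + 0.064 = 3.6439
Σ x·lx·mx = 6.308; T = 6.308/3.6439 = 1.73111…
r ≈ ln(R0)/T = ln(3.6439)/1.73111… = 0.74695… → 0.747

0.747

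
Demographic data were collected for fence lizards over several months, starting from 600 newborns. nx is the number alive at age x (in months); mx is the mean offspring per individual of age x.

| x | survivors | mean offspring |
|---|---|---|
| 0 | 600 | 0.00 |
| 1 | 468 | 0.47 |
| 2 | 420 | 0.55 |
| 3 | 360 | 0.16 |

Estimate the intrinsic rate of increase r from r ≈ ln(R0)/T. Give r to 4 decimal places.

lx = nx/n0 = nx/600: 1, 0.78, 0.7, 0.6
R0 = Σ lx·mx = 0 + 0.3666 + 0.385 + 0.096 = 0.8476
Σ x·lx·mx = 1.4246; T = 1.4246/0.8476 = 1.68075…
r ≈ ln(R0)/T = ln(0.8476)/1.68075… = -0.098377… → -0.0984

-0.0984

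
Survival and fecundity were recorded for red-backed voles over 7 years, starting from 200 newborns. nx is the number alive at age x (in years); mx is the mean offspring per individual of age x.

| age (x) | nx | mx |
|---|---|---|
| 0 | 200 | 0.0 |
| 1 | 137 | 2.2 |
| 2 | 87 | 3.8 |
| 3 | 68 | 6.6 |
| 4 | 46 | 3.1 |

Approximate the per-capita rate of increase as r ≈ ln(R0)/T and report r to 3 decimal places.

0.769

lx = nx/n0 = nx/200: 1, 0.685, 0.435, 0.34, 0.23
R0 = Σ lx·mx = 0 + 1.507 + 1.653 + 2.244 + 0.713 = 6.117
Σ x·lx·mx = 14.397; T = 14.397/6.117 = 2.3536…
r ≈ ln(R0)/T = ln(6.117)/2.3536… = 0.76949… → 0.769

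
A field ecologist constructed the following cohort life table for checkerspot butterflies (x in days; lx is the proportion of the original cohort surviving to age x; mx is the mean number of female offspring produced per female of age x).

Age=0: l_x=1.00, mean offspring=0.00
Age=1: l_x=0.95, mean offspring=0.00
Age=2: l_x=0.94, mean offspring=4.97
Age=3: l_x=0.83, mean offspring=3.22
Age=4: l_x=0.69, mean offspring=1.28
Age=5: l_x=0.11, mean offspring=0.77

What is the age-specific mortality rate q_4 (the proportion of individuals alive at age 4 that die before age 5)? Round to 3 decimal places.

0.841

q_4 = (l_4 − l_5) / l_4 = (0.69 − 0.11) / 0.69
     = 0.58 / 0.69 = 0.84058… → 0.841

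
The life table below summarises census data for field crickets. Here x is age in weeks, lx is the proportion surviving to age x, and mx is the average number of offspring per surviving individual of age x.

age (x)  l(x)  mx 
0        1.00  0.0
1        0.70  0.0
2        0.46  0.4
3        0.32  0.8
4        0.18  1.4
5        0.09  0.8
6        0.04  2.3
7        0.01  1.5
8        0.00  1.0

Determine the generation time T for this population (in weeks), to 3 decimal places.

lx·mx: 0, 0, 0.184, 0.256, 0.252, 0.072, 0.092, 0.015, 0 → R0 = 0.871
x·lx·mx: 0, 0, 0.368, 0.768, 1.008, 0.36, 0.552, 0.105, 0 → Σ = 3.161
T = 3.161 / 0.871 = 3.629162… → 3.629

3.629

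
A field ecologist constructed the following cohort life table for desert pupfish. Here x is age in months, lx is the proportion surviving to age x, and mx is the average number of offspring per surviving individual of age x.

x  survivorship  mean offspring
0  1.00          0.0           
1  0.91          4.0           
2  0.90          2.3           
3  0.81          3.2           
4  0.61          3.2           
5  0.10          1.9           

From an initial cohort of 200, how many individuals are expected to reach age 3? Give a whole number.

Expected survivors = N0 · l_3 = 200 × 0.81 = 162 → 162

162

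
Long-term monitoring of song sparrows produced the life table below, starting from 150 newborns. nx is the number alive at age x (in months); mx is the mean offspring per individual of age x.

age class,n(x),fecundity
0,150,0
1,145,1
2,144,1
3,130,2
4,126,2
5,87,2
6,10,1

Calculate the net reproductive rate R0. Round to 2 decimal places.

lx = nx/n0 = nx/150: 1, 0.96667…, 0.96, 0.86667…, 0.84, 0.58, 0.06667…
lx·mx by age: 0, 0.966667…, 0.96, 1.733333…, 1.68, 1.16, 0.066667…
R0 = Σ lx·mx = 6.566667… → 6.57

6.57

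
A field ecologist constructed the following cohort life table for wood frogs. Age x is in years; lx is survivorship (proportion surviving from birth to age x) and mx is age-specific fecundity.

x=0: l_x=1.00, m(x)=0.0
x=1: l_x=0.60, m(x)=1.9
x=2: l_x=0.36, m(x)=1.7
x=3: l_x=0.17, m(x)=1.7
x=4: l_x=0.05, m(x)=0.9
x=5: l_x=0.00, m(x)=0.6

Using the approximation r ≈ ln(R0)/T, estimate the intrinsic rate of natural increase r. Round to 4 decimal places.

R0 = Σ lx·mx = 0 + 1.14 + 0.612 + 0.289 + 0.045 + 0 = 2.086
Σ x·lx·mx = 3.411; T = 3.411/2.086 = 1.63519…
r ≈ ln(R0)/T = ln(2.086)/1.63519… = 0.449642… → 0.4496

0.4496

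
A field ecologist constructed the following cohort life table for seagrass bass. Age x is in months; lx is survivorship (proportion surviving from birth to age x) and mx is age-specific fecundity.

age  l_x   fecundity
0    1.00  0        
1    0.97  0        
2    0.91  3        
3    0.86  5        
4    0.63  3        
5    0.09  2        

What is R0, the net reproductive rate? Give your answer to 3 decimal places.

lx·mx by age: 0, 0, 2.73, 4.3, 1.89, 0.18
R0 = Σ lx·mx = 9.1 → 9.100

9.100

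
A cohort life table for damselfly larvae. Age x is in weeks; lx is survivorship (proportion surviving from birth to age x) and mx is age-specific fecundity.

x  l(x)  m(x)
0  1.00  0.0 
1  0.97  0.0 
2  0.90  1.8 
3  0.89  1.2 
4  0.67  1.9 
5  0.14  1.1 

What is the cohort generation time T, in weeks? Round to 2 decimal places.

2.99

lx·mx: 0, 0, 1.62, 1.068, 1.273, 0.154 → R0 = 4.115
x·lx·mx: 0, 0, 3.24, 3.204, 5.092, 0.77 → Σ = 12.306
T = 12.306 / 4.115 = 2.990522… → 2.99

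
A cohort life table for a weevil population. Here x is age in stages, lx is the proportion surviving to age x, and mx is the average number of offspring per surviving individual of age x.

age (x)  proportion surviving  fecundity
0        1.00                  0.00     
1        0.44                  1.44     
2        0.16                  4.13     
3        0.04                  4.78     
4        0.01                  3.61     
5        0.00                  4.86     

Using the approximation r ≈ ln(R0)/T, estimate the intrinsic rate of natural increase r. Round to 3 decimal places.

R0 = Σ lx·mx = 0 + 0.6336 + 0.6608 + 0.1912 + 0.0361 + 0 = 1.5217
Σ x·lx·mx = 2.6732; T = 2.6732/1.5217 = 1.75672…
r ≈ ln(R0)/T = ln(1.5217)/1.75672… = 0.23898… → 0.239

0.239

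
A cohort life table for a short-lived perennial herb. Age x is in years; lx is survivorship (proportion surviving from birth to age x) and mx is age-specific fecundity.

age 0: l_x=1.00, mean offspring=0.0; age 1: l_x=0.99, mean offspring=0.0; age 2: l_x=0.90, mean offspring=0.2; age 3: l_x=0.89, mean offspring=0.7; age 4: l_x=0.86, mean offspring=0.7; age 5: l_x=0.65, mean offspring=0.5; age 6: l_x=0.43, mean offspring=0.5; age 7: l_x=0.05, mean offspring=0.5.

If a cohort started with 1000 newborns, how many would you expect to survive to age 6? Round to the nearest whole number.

430

Expected survivors = N0 · l_6 = 1000 × 0.43 = 430 → 430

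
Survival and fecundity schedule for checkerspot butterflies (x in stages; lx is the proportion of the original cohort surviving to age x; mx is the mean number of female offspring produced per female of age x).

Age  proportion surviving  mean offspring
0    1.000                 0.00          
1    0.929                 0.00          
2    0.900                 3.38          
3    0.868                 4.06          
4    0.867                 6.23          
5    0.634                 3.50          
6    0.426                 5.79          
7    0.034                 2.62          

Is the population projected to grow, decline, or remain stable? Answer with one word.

growing

R0 = Σ lx·mx = 0 + 0 + 3.042 + 3.52408 + 5.40141 + 2.219 + 2.46654 + 0.08908 = 16.74211
R0 > 1, so the population is growing.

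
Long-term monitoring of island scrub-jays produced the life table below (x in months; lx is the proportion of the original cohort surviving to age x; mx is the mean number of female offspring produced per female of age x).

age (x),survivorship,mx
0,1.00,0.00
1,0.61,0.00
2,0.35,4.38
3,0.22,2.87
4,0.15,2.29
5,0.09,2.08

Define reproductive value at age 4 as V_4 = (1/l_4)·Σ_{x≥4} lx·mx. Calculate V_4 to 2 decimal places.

lx·mx for x ≥ 4: 0.3435, 0.1872 → sum = 0.5307
V_4 = 0.5307 / l_4 = 0.5307 / 0.15 = 3.538 → 3.54

3.54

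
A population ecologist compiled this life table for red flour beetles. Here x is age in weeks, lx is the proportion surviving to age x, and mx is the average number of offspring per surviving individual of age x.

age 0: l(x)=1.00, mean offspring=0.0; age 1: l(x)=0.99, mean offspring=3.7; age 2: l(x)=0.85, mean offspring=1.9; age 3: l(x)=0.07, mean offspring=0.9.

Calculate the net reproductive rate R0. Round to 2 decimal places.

lx·mx by age: 0, 3.663, 1.615, 0.063
R0 = Σ lx·mx = 5.341 → 5.34

5.34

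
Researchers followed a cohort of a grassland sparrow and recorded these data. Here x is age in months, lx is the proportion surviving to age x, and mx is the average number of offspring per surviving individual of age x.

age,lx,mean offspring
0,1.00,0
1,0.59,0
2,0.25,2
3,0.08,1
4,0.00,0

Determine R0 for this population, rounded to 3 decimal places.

0.580

lx·mx by age: 0, 0, 0.5, 0.08, 0
R0 = Σ lx·mx = 0.58 → 0.580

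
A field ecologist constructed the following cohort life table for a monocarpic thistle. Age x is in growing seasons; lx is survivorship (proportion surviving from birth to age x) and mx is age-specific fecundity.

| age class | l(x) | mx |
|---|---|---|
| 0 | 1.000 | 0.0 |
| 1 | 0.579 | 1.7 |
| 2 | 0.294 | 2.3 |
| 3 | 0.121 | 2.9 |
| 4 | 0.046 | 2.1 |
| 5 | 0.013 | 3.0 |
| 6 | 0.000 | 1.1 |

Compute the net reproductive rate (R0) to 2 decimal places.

lx·mx by age: 0, 0.9843, 0.6762, 0.3509, 0.0966, 0.039, 0
R0 = Σ lx·mx = 2.147 → 2.15

2.15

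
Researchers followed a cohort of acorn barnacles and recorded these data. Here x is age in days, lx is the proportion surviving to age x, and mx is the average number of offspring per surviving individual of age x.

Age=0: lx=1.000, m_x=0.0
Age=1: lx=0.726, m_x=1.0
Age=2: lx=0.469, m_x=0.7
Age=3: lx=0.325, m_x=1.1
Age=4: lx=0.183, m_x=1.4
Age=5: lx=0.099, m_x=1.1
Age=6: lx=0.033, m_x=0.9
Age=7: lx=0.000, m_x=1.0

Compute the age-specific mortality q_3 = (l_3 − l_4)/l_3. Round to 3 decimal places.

0.437

q_3 = (l_3 − l_4) / l_3 = (0.325 − 0.183) / 0.325
     = 0.142 / 0.325 = 0.436923… → 0.437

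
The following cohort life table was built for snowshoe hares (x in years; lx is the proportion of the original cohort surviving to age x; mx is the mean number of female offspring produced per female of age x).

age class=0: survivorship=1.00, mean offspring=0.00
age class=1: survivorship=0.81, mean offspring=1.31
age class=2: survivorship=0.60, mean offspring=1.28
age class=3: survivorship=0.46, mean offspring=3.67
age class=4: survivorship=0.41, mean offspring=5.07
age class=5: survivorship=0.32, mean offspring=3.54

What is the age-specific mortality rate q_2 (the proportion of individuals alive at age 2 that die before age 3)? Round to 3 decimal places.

q_2 = (l_2 − l_3) / l_2 = (0.6 − 0.46) / 0.6
     = 0.14 / 0.6 = 0.233333… → 0.233

0.233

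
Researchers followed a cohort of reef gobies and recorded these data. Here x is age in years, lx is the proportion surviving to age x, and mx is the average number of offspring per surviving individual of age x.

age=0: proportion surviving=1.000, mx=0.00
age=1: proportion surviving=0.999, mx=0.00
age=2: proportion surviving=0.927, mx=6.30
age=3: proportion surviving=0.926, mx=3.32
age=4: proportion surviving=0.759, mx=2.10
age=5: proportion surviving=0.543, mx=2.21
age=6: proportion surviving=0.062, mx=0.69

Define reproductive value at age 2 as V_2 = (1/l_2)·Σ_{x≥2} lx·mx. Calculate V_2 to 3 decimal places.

lx·mx for x ≥ 2: 5.8401, 3.07432, 1.5939, 1.20003, 0.04278 → sum = 11.75113
V_2 = 11.75113 / l_2 = 11.75113 / 0.927 = 12.676516… → 12.677

12.677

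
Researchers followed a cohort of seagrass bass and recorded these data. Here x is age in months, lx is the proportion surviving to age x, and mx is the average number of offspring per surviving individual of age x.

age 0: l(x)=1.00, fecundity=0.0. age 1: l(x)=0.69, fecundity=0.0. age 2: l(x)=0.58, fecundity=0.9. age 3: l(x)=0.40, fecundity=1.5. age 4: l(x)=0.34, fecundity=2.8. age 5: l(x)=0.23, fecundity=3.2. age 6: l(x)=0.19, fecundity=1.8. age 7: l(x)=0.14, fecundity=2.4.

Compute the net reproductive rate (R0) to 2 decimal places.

lx·mx by age: 0, 0, 0.522, 0.6, 0.952, 0.736, 0.342, 0.336
R0 = Σ lx·mx = 3.488 → 3.49

3.49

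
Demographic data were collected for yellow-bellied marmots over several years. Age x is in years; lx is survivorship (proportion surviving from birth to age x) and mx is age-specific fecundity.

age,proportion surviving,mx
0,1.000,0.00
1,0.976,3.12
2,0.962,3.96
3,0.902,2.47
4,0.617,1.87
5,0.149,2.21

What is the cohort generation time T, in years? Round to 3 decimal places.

lx·mx: 0, 3.04512, 3.80952, 2.22794, 1.15379, 0.32929 → R0 = 10.56566
x·lx·mx: 0, 3.04512, 7.61904, 6.68382, 4.61516, 1.64645 → Σ = 23.60959
T = 23.60959 / 10.56566 = 2.234559… → 2.235

2.235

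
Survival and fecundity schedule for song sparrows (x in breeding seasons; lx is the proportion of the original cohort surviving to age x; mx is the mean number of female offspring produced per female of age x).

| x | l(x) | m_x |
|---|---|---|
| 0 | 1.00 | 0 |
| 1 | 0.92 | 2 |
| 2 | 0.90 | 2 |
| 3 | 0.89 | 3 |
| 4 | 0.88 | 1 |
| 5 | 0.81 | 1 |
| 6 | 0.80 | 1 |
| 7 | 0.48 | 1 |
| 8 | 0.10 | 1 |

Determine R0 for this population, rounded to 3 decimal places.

lx·mx by age: 0, 1.84, 1.8, 2.67, 0.88, 0.81, 0.8, 0.48, 0.1
R0 = Σ lx·mx = 9.38 → 9.380

9.380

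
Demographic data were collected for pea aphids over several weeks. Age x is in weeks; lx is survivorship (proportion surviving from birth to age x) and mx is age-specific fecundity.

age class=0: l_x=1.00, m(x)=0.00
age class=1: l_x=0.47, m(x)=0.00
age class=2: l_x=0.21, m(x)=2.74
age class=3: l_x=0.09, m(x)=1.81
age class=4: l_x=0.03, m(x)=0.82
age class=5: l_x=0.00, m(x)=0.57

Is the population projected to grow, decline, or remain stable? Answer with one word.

R0 = Σ lx·mx = 0 + 0 + 0.5754 + 0.1629 + 0.0246 + 0 = 0.7629
R0 < 1, so the population is declining.

declining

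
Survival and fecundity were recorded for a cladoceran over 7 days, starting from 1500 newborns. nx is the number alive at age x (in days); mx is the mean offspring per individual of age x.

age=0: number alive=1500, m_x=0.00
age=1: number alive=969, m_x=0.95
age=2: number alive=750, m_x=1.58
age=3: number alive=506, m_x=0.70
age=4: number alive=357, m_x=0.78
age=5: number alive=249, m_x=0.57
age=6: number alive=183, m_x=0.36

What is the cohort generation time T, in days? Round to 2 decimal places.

lx = nx/n0 = nx/1500: 1, 0.646, 0.5, 0.33733…, 0.238, 0.166, 0.122
lx·mx: 0, 0.6137, 0.79, 0.236133…, 0.18564, 0.09462, 0.04392 → R0 = 1.964013…
x·lx·mx: 0, 0.6137, 1.58, 0.7084…, 0.74256, 0.4731, 0.26352 → Σ = 4.38128…
T = 4.38128… / 1.964013… = 2.230779… → 2.23

2.23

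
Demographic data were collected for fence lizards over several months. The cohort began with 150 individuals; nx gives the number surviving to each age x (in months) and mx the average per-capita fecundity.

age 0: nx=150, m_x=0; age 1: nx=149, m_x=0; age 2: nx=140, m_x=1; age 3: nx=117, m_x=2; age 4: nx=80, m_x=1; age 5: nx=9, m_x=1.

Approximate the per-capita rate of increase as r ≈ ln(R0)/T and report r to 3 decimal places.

0.387

lx = nx/n0 = nx/150: 1, 0.99333…, 0.93333…, 0.78, 0.53333…, 0.06
R0 = Σ lx·mx = 0 + 0 + 0.93333… + 1.56 + 0.53333… + 0.06 = 3.086667…
Σ x·lx·mx = 8.98…; T = 8.98…/3.086667… = 2.90929…
r ≈ ln(R0)/T = ln(3.086667…)/2.90929… = 0.38741… → 0.387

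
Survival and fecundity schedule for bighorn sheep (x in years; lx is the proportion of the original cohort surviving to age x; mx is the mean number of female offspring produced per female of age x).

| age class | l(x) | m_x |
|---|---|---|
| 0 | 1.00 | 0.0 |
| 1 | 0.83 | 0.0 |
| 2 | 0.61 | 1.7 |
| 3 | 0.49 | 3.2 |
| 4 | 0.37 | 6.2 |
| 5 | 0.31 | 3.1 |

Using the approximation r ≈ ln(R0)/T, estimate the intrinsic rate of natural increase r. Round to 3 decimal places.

R0 = Σ lx·mx = 0 + 0 + 1.037 + 1.568 + 2.294 + 0.961 = 5.86
Σ x·lx·mx = 20.759; T = 20.759/5.86 = 3.54249…
r ≈ ln(R0)/T = ln(5.86)/3.54249… = 0.49913… → 0.499

0.499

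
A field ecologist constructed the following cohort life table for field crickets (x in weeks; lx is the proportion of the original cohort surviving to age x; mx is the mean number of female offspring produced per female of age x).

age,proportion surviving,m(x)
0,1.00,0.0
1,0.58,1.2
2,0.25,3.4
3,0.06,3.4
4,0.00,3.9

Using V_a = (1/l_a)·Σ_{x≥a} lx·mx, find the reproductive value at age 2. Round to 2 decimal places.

4.22

lx·mx for x ≥ 2: 0.85, 0.204, 0 → sum = 1.054
V_2 = 1.054 / l_2 = 1.054 / 0.25 = 4.216 → 4.22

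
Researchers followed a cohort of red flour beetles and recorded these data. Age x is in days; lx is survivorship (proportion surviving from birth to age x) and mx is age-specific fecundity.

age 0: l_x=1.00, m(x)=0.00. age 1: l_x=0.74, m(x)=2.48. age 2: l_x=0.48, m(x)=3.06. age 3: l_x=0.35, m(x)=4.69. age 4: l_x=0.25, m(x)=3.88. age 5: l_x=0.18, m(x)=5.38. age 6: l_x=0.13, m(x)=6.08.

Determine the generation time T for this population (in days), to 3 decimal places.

3.018

lx·mx: 0, 1.8352, 1.4688, 1.6415, 0.97, 0.9684, 0.7904 → R0 = 7.6743
x·lx·mx: 0, 1.8352, 2.9376, 4.9245, 3.88, 4.842, 4.7424 → Σ = 23.1617
T = 23.1617 / 7.6743 = 3.018086… → 3.018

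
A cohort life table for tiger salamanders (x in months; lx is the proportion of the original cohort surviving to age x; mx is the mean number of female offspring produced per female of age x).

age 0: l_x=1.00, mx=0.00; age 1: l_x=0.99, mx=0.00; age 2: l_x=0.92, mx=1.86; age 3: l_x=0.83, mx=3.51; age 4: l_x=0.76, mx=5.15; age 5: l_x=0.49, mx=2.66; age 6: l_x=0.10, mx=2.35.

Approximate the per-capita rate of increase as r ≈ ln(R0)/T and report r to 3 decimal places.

R0 = Σ lx·mx = 0 + 0 + 1.7112 + 2.9133 + 3.914 + 1.3034 + 0.235 = 10.0769
Σ x·lx·mx = 35.7453; T = 35.7453/10.0769 = 3.54725…
r ≈ ln(R0)/T = ln(10.0769)/3.54725… = 0.65128… → 0.651

0.651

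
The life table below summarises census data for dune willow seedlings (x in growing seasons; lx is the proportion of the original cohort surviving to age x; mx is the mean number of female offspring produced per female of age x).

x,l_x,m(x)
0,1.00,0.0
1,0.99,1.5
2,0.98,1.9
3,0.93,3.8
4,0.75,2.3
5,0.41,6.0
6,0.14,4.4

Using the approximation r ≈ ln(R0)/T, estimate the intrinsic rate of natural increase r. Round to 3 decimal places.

R0 = Σ lx·mx = 0 + 1.485 + 1.862 + 3.534 + 1.725 + 2.46 + 0.616 = 11.682
Σ x·lx·mx = 38.707; T = 38.707/11.682 = 3.31339…
r ≈ ln(R0)/T = ln(11.682)/3.31339… = 0.74185… → 0.742

0.742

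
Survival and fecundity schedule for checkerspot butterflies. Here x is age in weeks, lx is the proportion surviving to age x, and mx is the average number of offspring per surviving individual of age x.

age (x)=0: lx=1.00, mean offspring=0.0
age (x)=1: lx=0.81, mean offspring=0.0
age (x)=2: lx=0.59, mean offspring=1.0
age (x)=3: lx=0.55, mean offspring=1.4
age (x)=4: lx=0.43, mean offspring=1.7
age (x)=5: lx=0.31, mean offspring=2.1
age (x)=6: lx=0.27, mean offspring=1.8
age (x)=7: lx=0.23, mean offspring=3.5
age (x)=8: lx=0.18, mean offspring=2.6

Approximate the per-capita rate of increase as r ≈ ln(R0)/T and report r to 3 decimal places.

0.308

R0 = Σ lx·mx = 0 + 0 + 0.59 + 0.77 + 0.731 + 0.651 + 0.486 + 0.805 + 0.468 = 4.501
Σ x·lx·mx = 21.964; T = 21.964/4.501 = 4.8798…
r ≈ ln(R0)/T = ln(4.501)/4.8798… = 0.30827… → 0.308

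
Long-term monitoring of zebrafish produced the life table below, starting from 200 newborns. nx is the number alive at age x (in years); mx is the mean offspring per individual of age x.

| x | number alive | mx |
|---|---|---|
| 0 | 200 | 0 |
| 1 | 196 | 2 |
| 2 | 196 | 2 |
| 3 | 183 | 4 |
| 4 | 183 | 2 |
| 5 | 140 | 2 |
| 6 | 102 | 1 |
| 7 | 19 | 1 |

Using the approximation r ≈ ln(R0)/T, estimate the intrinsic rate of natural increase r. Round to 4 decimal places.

lx = nx/n0 = nx/200: 1, 0.98, 0.98, 0.915, 0.915, 0.7, 0.51, 0.095
R0 = Σ lx·mx = 0 + 1.96 + 1.96 + 3.66 + 1.83 + 1.4 + 0.51 + 0.095 = 11.415
Σ x·lx·mx = 34.905; T = 34.905/11.415 = 3.05782…
r ≈ ln(R0)/T = ln(11.415)/3.05782… = 0.796296… → 0.7963

0.7963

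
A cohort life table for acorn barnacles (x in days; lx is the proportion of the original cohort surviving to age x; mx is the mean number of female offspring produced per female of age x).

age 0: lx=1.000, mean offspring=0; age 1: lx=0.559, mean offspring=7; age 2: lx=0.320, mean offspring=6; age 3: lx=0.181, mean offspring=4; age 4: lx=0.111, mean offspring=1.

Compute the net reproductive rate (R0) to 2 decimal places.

6.67

lx·mx by age: 0, 3.913, 1.92, 0.724, 0.111
R0 = Σ lx·mx = 6.668 → 6.67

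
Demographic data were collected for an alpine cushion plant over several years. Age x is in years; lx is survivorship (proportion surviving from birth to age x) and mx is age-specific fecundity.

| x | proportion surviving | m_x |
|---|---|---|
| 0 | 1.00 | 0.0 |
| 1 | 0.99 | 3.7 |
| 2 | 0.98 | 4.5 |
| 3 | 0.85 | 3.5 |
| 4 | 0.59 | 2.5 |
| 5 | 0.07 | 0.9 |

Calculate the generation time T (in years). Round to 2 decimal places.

2.19

lx·mx: 0, 3.663, 4.41, 2.975, 1.475, 0.063 → R0 = 12.586
x·lx·mx: 0, 3.663, 8.82, 8.925, 5.9, 0.315 → Σ = 27.623
T = 27.623 / 12.586 = 2.19474… → 2.19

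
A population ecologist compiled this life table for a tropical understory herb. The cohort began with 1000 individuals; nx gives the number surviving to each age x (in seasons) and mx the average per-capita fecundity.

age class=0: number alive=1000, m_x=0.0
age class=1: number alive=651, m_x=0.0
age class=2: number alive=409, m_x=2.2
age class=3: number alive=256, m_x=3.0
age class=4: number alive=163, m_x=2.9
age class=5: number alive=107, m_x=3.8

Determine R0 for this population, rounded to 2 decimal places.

lx = nx/n0 = nx/1000: 1, 0.651, 0.409, 0.256, 0.163, 0.107
lx·mx by age: 0, 0, 0.8998, 0.768, 0.4727, 0.4066
R0 = Σ lx·mx = 2.5471 → 2.55

2.55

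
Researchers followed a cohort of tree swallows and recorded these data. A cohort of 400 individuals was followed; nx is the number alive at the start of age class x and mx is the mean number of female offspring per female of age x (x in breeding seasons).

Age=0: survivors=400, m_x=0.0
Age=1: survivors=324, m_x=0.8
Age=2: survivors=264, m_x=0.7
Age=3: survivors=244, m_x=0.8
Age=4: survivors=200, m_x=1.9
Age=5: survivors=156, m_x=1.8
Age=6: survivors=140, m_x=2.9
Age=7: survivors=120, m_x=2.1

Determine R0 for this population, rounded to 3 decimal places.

lx = nx/n0 = nx/400: 1, 0.81, 0.66, 0.61, 0.5, 0.39, 0.35, 0.3
lx·mx by age: 0, 0.648, 0.462, 0.488, 0.95, 0.702, 1.015, 0.63
R0 = Σ lx·mx = 4.895 → 4.895

4.895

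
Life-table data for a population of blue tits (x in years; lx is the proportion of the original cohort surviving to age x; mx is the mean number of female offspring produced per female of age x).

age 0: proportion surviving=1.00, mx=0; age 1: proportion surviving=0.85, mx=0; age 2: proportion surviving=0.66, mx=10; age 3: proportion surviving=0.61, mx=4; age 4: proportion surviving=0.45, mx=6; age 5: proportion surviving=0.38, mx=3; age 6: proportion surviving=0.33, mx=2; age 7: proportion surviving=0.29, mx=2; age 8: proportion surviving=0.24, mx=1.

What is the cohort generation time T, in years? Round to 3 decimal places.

3.270

lx·mx: 0, 0, 6.6, 2.44, 2.7, 1.14, 0.66, 0.58, 0.24 → R0 = 14.36
x·lx·mx: 0, 0, 13.2, 7.32, 10.8, 5.7, 3.96, 4.06, 1.92 → Σ = 46.96
T = 46.96 / 14.36 = 3.270195… → 3.270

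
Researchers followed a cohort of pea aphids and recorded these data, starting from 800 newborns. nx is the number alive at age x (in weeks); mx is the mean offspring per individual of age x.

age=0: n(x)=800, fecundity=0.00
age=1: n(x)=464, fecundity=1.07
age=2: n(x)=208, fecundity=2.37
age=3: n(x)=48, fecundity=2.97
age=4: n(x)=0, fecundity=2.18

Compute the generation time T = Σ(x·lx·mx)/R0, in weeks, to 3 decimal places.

1.687

lx = nx/n0 = nx/800: 1, 0.58, 0.26, 0.06, 0
lx·mx: 0, 0.6206, 0.6162, 0.1782, 0 → R0 = 1.415
x·lx·mx: 0, 0.6206, 1.2324, 0.5346, 0 → Σ = 2.3876
T = 2.3876 / 1.415 = 1.68735… → 1.687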